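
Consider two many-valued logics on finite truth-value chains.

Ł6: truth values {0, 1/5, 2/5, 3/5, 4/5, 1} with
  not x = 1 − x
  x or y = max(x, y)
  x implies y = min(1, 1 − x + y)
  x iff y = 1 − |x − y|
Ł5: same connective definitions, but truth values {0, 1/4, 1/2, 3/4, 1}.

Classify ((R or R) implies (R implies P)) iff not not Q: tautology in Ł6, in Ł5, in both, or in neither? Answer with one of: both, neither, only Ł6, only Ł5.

neither

In Ł6: at P = 0, Q = 0, R = 0 the value is 0 — not a tautology.
In Ł5: at P = 0, Q = 0, R = 0 the value is 0 — not a tautology.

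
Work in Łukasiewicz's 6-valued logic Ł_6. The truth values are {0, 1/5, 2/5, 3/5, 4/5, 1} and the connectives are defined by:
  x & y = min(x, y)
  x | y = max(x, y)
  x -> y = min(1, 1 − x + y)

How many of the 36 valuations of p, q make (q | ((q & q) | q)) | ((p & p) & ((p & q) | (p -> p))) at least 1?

value 1: 11 assignments (counts)
value 4/5: 9 assignments
value 3/5: 7 assignments
value 2/5: 5 assignments
value 1/5: 3 assignments
value 0: 1 assignment
So 11 of the 36 assignments meet the threshold.

11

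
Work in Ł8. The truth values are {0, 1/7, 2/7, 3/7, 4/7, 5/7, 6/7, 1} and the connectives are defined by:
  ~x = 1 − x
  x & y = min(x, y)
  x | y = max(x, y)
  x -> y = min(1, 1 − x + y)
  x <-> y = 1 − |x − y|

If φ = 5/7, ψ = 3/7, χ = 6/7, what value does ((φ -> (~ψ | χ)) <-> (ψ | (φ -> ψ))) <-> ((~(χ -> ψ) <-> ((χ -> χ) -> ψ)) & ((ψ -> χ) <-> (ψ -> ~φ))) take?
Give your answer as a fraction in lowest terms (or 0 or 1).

~ψ = ~3/7 = 4/7
~ψ | χ = 4/7 | 6/7 = 6/7
φ -> (~ψ | χ) = 5/7 -> 6/7 = 1
φ -> ψ = 5/7 -> 3/7 = 5/7
ψ | (φ -> ψ) = 3/7 | 5/7 = 5/7
(φ -> (~ψ | χ)) <-> (ψ | (φ -> ψ)) = 1 <-> 5/7 = 5/7
χ -> ψ = 6/7 -> 3/7 = 4/7
~(χ -> ψ) = ~4/7 = 3/7
χ -> χ = 6/7 -> 6/7 = 1
(χ -> χ) -> ψ = 1 -> 3/7 = 3/7
~(χ -> ψ) <-> ((χ -> χ) -> ψ) = 3/7 <-> 3/7 = 1
ψ -> χ = 3/7 -> 6/7 = 1
~φ = ~5/7 = 2/7
ψ -> ~φ = 3/7 -> 2/7 = 6/7
(ψ -> χ) <-> (ψ -> ~φ) = 1 <-> 6/7 = 6/7
(~(χ -> ψ) <-> ((χ -> χ) -> ψ)) & ((ψ -> χ) <-> (ψ -> ~φ)) = 1 & 6/7 = 6/7
((φ -> (~ψ | χ)) <-> (ψ | (φ -> ψ))) <-> ((~(χ -> ψ) <-> ((χ -> χ) -> ψ)) & ((ψ -> χ) <-> (ψ -> ~φ))) = 5/7 <-> 6/7 = 6/7

6/7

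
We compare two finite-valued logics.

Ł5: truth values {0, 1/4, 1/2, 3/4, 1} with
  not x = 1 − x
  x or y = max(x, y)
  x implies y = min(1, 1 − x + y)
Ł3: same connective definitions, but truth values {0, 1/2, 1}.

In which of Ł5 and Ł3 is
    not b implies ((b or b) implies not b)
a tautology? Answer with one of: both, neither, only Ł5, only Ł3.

both

In Ł5: every assignment gives 1 — tautology.
In Ł3: every assignment gives 1 — tautology.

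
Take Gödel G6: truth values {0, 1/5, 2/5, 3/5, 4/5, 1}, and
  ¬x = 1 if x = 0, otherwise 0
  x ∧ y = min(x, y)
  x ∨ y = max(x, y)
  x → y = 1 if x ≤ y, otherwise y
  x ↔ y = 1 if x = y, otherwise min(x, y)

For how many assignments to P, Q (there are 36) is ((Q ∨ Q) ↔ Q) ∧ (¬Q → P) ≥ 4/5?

32

value 1: 31 assignments (counts)
value 4/5: 1 assignment (counts)
value 3/5: 1 assignment
value 2/5: 1 assignment
value 1/5: 1 assignment
value 0: 1 assignment
So 32 of the 36 assignments meet the threshold.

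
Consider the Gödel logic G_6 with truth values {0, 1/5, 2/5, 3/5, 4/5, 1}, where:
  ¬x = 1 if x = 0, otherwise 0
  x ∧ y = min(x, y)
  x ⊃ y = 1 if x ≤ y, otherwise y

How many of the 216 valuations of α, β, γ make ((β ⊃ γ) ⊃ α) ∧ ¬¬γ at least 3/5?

101

value 1: 60 assignments (counts)
value 4/5: 20 assignments (counts)
value 3/5: 21 assignments (counts)
value 2/5: 23 assignments
value 1/5: 26 assignments
value 0: 66 assignments
So 101 of the 216 assignments meet the threshold.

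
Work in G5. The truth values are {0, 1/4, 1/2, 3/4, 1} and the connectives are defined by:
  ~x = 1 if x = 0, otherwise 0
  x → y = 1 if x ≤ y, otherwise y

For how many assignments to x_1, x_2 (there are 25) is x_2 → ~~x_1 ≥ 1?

value 1: 21 assignments (counts)
value 0: 4 assignments
So 21 of the 25 assignments meet the threshold.

21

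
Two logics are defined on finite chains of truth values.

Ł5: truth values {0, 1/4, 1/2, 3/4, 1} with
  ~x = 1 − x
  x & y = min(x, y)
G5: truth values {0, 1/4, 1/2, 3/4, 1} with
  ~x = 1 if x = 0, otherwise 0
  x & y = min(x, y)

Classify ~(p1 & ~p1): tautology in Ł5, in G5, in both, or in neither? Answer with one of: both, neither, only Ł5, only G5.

In Ł5: at p1 = 1/4 the value is 3/4 — not a tautology.
In G5: every assignment gives 1 — tautology.

only G5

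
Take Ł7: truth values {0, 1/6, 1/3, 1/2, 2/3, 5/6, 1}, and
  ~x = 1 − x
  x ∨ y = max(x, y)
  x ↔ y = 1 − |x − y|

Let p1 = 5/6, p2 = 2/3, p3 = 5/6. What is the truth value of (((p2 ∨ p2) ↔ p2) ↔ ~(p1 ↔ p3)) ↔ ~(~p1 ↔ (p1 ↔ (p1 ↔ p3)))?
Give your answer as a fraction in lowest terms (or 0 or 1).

1/3

p2 ∨ p2 = 2/3 ∨ 2/3 = 2/3
(p2 ∨ p2) ↔ p2 = 2/3 ↔ 2/3 = 1
p1 ↔ p3 = 5/6 ↔ 5/6 = 1
~(p1 ↔ p3) = ~1 = 0
((p2 ∨ p2) ↔ p2) ↔ ~(p1 ↔ p3) = 1 ↔ 0 = 0
~p1 = ~5/6 = 1/6
p1 ↔ p3 = 5/6 ↔ 5/6 = 1
p1 ↔ (p1 ↔ p3) = 5/6 ↔ 1 = 5/6
~p1 ↔ (p1 ↔ (p1 ↔ p3)) = 1/6 ↔ 5/6 = 1/3
~(~p1 ↔ (p1 ↔ (p1 ↔ p3))) = ~1/3 = 2/3
(((p2 ∨ p2) ↔ p2) ↔ ~(p1 ↔ p3)) ↔ ~(~p1 ↔ (p1 ↔ (p1 ↔ p3))) = 0 ↔ 2/3 = 1/3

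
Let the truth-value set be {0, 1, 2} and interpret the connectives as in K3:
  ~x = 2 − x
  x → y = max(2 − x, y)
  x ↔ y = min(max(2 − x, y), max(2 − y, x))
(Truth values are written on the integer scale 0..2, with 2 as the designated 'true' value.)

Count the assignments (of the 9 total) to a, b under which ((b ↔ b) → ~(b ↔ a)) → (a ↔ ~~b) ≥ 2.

2

a = 0, b = 0 ↦ 2  ≥
a = 0, b = 1 ↦ 1  <
a = 0, b = 2 ↦ 0  <
a = 1, b = 0 ↦ 1  <
a = 1, b = 1 ↦ 1  <
a = 1, b = 2 ↦ 1  <
a = 2, b = 0 ↦ 0  <
a = 2, b = 1 ↦ 1  <
a = 2, b = 2 ↦ 2  ≥
So 2 of the 9 assignments meet the threshold.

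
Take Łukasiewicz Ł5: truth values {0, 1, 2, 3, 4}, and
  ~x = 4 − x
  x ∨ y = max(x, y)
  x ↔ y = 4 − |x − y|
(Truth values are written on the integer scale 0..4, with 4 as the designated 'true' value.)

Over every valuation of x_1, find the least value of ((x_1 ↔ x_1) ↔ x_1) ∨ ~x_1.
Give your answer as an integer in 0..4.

Take x_1 = 2:
x_1 ↔ x_1 = 2 ↔ 2 = 4
(x_1 ↔ x_1) ↔ x_1 = 4 ↔ 2 = 2
~x_1 = ~2 = 2
((x_1 ↔ x_1) ↔ x_1) ∨ ~x_1 = 2 ∨ 2 = 2
No assignment yields a value below 2, so this is the minimum.

2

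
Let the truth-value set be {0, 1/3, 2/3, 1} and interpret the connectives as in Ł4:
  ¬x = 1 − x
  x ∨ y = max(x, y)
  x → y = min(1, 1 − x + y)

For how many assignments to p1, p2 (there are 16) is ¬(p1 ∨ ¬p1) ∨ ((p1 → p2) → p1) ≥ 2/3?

9

p1 = 0, p2 = 0 ↦ 0  <
p1 = 0, p2 = 1/3 ↦ 0  <
p1 = 0, p2 = 2/3 ↦ 0  <
p1 = 0, p2 = 1 ↦ 0  <
p1 = 1/3, p2 = 0 ↦ 2/3  ≥
p1 = 1/3, p2 = 1/3 ↦ 1/3  <
p1 = 1/3, p2 = 2/3 ↦ 1/3  <
p1 = 1/3, p2 = 1 ↦ 1/3  <
p1 = 2/3, p2 = 0 ↦ 1  ≥
p1 = 2/3, p2 = 1/3 ↦ 1  ≥
p1 = 2/3, p2 = 2/3 ↦ 2/3  ≥
p1 = 2/3, p2 = 1 ↦ 2/3  ≥
p1 = 1, p2 = 0 ↦ 1  ≥
p1 = 1, p2 = 1/3 ↦ 1  ≥
p1 = 1, p2 = 2/3 ↦ 1  ≥
p1 = 1, p2 = 1 ↦ 1  ≥
So 9 of the 16 assignments meet the threshold.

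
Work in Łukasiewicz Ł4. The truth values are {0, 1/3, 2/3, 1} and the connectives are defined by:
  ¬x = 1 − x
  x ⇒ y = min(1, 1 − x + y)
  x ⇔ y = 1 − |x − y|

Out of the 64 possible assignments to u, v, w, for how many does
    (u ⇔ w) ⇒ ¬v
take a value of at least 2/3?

50

value 1: 36 assignments (counts)
value 2/3: 14 assignments (counts)
value 1/3: 10 assignments
value 0: 4 assignments
So 50 of the 64 assignments meet the threshold.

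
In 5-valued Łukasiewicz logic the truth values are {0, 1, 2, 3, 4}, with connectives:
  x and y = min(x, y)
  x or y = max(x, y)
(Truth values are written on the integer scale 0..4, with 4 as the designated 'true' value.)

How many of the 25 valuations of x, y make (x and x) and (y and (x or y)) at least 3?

4

value 4: 1 assignment (counts)
value 3: 3 assignments (counts)
value 2: 5 assignments
value 1: 7 assignments
value 0: 9 assignments
So 4 of the 25 assignments meet the threshold.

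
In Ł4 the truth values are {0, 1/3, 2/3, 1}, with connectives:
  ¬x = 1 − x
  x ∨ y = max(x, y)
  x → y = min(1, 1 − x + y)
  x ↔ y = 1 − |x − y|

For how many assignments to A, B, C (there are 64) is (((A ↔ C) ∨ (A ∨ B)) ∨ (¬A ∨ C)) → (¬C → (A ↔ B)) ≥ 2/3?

57

value 1: 48 assignments (counts)
value 2/3: 9 assignments (counts)
value 1/3: 5 assignments
value 0: 2 assignments
So 57 of the 64 assignments meet the threshold.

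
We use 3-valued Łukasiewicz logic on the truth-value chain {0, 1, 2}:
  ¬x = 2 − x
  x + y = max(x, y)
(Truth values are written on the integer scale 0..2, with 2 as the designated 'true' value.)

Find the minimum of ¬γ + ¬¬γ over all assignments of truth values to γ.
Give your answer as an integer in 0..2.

Take γ = 1:
¬γ = ¬1 = 1
¬γ = ¬1 = 1
¬¬γ = ¬1 = 1
¬γ + ¬¬γ = 1 + 1 = 1
No assignment yields a value below 1, so this is the minimum.

1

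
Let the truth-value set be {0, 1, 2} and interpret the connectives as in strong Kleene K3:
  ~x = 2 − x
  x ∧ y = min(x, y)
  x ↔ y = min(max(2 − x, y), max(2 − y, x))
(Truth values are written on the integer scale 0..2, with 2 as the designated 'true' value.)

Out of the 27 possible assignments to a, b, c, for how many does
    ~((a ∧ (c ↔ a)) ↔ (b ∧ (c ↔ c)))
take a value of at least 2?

4

value 2: 4 assignments (counts)
value 1: 18 assignments
value 0: 5 assignments
So 4 of the 27 assignments meet the threshold.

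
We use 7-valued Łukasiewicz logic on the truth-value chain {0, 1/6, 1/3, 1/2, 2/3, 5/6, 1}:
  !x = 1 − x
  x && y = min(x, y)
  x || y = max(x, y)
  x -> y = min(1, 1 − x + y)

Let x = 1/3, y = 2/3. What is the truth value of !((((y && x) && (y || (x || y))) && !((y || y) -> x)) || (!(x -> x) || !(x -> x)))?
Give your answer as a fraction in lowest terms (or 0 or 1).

y && x = 2/3 && 1/3 = 1/3
x || y = 1/3 || 2/3 = 2/3
y || (x || y) = 2/3 || 2/3 = 2/3
(y && x) && (y || (x || y)) = 1/3 && 2/3 = 1/3
y || y = 2/3 || 2/3 = 2/3
(y || y) -> x = 2/3 -> 1/3 = 2/3
!((y || y) -> x) = !2/3 = 1/3
((y && x) && (y || (x || y))) && !((y || y) -> x) = 1/3 && 1/3 = 1/3
x -> x = 1/3 -> 1/3 = 1
!(x -> x) = !1 = 0
x -> x = 1/3 -> 1/3 = 1
!(x -> x) = !1 = 0
!(x -> x) || !(x -> x) = 0 || 0 = 0
(((y && x) && (y || (x || y))) && !((y || y) -> x)) || (!(x -> x) || !(x -> x)) = 1/3 || 0 = 1/3
!((((y && x) && (y || (x || y))) && !((y || y) -> x)) || (!(x -> x) || !(x -> x))) = !1/3 = 2/3

2/3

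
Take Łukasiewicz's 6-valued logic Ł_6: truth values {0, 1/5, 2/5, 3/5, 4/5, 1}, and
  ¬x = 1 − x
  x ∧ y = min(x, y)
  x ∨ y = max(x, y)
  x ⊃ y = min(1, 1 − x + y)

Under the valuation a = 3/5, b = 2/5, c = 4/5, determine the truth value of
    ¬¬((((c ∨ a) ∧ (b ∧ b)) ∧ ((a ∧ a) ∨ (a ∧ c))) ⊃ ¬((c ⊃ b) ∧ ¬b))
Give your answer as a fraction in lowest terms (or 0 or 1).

c ∨ a = 4/5 ∨ 3/5 = 4/5
b ∧ b = 2/5 ∧ 2/5 = 2/5
(c ∨ a) ∧ (b ∧ b) = 4/5 ∧ 2/5 = 2/5
a ∧ a = 3/5 ∧ 3/5 = 3/5
a ∧ c = 3/5 ∧ 4/5 = 3/5
(a ∧ a) ∨ (a ∧ c) = 3/5 ∨ 3/5 = 3/5
((c ∨ a) ∧ (b ∧ b)) ∧ ((a ∧ a) ∨ (a ∧ c)) = 2/5 ∧ 3/5 = 2/5
c ⊃ b = 4/5 ⊃ 2/5 = 3/5
¬b = ¬2/5 = 3/5
(c ⊃ b) ∧ ¬b = 3/5 ∧ 3/5 = 3/5
¬((c ⊃ b) ∧ ¬b) = ¬3/5 = 2/5
(((c ∨ a) ∧ (b ∧ b)) ∧ ((a ∧ a) ∨ (a ∧ c))) ⊃ ¬((c ⊃ b) ∧ ¬b) = 2/5 ⊃ 2/5 = 1
¬((((c ∨ a) ∧ (b ∧ b)) ∧ ((a ∧ a) ∨ (a ∧ c))) ⊃ ¬((c ⊃ b) ∧ ¬b)) = ¬1 = 0
¬¬((((c ∨ a) ∧ (b ∧ b)) ∧ ((a ∧ a) ∨ (a ∧ c))) ⊃ ¬((c ⊃ b) ∧ ¬b)) = ¬0 = 1

1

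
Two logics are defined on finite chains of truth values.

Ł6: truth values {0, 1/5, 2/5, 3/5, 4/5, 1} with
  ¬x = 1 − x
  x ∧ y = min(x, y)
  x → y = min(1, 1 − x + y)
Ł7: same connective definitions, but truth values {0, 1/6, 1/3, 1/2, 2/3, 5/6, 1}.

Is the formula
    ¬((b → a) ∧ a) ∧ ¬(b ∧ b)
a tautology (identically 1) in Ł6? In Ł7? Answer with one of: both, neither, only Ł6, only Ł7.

neither

In Ł6: at a = 0, b = 1/5 the value is 4/5 — not a tautology.
In Ł7: at a = 0, b = 1/6 the value is 5/6 — not a tautology.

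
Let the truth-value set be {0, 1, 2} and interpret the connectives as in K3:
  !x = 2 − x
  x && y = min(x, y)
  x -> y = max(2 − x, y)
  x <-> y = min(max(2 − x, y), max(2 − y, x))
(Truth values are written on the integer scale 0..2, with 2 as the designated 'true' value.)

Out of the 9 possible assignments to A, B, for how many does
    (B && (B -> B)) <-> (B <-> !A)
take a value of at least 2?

A = 0, B = 0 ↦ 2  ≥
A = 0, B = 1 ↦ 1  <
A = 0, B = 2 ↦ 2  ≥
A = 1, B = 0 ↦ 1  <
A = 1, B = 1 ↦ 1  <
A = 1, B = 2 ↦ 1  <
A = 2, B = 0 ↦ 0  <
A = 2, B = 1 ↦ 1  <
A = 2, B = 2 ↦ 0  <
So 2 of the 9 assignments meet the threshold.

2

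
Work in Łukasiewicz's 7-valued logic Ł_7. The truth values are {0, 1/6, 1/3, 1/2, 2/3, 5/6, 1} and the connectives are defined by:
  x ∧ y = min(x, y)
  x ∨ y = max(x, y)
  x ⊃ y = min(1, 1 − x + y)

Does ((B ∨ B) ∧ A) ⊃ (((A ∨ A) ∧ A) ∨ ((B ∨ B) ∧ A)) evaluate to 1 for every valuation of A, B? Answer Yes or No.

Yes

At A = 1/2, B = 1/6, for instance:
B ∨ B = 1/6 ∨ 1/6 = 1/6
(B ∨ B) ∧ A = 1/6 ∧ 1/2 = 1/6
A ∨ A = 1/2 ∨ 1/2 = 1/2
(A ∨ A) ∧ A = 1/2 ∧ 1/2 = 1/2
((A ∨ A) ∧ A) ∨ ((B ∨ B) ∧ A) = 1/2 ∨ 1/6 = 1/2
((B ∨ B) ∧ A) ⊃ (((A ∨ A) ∧ A) ∨ ((B ∨ B) ∧ A)) = 1/6 ⊃ 1/2 = 1
and checking the remaining 48 assignments likewise gives ≥ 1 in every case.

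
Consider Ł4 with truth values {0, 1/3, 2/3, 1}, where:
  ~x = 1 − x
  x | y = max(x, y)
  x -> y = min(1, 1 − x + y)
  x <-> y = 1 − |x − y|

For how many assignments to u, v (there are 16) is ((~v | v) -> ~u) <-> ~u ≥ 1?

10

u = 0, v = 0 ↦ 1  ≥
u = 0, v = 1/3 ↦ 1  ≥
u = 0, v = 2/3 ↦ 1  ≥
u = 0, v = 1 ↦ 1  ≥
u = 1/3, v = 0 ↦ 1  ≥
u = 1/3, v = 1/3 ↦ 2/3  <
u = 1/3, v = 2/3 ↦ 2/3  <
u = 1/3, v = 1 ↦ 1  ≥
u = 2/3, v = 0 ↦ 1  ≥
u = 2/3, v = 1/3 ↦ 2/3  <
u = 2/3, v = 2/3 ↦ 2/3  <
u = 2/3, v = 1 ↦ 1  ≥
u = 1, v = 0 ↦ 1  ≥
u = 1, v = 1/3 ↦ 2/3  <
u = 1, v = 2/3 ↦ 2/3  <
u = 1, v = 1 ↦ 1  ≥
So 10 of the 16 assignments meet the threshold.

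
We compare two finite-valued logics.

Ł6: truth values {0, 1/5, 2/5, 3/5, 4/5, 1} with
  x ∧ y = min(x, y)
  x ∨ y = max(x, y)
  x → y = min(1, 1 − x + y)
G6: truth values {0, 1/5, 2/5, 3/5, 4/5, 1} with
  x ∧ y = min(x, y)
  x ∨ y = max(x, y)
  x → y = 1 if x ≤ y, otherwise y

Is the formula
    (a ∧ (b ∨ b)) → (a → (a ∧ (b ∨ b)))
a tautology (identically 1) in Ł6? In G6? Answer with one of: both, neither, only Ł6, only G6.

both

In Ł6: every assignment gives 1 — tautology.
In G6: every assignment gives 1 — tautology.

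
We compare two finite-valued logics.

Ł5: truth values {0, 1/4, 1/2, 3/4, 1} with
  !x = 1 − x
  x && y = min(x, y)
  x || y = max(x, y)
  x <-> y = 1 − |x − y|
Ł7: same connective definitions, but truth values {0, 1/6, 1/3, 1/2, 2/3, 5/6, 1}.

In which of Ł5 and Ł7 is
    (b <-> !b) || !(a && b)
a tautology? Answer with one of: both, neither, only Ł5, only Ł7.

neither

In Ł5: at a = 1/4, b = 1/4 the value is 3/4 — not a tautology.
In Ł7: at a = 1/6, b = 1/6 the value is 5/6 — not a tautology.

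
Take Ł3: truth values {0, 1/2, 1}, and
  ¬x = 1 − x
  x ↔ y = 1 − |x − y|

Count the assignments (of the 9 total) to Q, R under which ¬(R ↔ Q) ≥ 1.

2

Q = 0, R = 0 ↦ 0  <
Q = 0, R = 1/2 ↦ 1/2  <
Q = 0, R = 1 ↦ 1  ≥
Q = 1/2, R = 0 ↦ 1/2  <
Q = 1/2, R = 1/2 ↦ 0  <
Q = 1/2, R = 1 ↦ 1/2  <
Q = 1, R = 0 ↦ 1  ≥
Q = 1, R = 1/2 ↦ 1/2  <
Q = 1, R = 1 ↦ 0  <
So 2 of the 9 assignments meet the threshold.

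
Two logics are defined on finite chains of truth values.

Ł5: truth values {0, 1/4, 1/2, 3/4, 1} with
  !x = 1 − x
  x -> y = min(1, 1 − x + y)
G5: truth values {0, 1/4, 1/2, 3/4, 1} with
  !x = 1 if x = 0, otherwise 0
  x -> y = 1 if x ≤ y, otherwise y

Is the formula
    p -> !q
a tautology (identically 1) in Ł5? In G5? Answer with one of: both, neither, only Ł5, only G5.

In Ł5: at p = 1/4, q = 1 the value is 3/4 — not a tautology.
In G5: at p = 1/4, q = 1/4 the value is 0 — not a tautology.

neither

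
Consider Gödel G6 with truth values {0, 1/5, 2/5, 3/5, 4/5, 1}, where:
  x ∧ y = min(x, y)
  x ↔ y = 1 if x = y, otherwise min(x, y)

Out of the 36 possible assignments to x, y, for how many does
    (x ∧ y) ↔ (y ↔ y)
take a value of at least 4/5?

value 1: 1 assignment (counts)
value 4/5: 3 assignments (counts)
value 3/5: 5 assignments
value 2/5: 7 assignments
value 1/5: 9 assignments
value 0: 11 assignments
So 4 of the 36 assignments meet the threshold.

4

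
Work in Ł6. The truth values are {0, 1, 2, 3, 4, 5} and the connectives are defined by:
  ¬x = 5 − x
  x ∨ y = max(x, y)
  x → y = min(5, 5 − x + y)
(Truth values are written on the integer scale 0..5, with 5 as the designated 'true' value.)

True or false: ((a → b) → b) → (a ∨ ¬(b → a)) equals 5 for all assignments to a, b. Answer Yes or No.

Counterexample: take a = 1, b = 2.
a → b = 1 → 2 = 5
(a → b) → b = 5 → 2 = 2
b → a = 2 → 1 = 4
¬(b → a) = ¬4 = 1
a ∨ ¬(b → a) = 1 ∨ 1 = 1
((a → b) → b) → (a ∨ ¬(b → a)) = 2 → 1 = 4
This gives 4 ≠ 5.

No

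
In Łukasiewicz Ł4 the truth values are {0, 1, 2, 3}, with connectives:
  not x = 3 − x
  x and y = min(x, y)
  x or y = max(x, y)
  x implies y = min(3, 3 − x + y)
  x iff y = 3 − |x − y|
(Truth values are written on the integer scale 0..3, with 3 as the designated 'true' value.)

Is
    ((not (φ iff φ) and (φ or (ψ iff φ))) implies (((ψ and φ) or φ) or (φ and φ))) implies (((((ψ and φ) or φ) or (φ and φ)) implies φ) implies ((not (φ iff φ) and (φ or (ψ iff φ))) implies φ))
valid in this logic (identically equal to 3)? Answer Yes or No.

φ = 0, ψ = 0 ↦ 3
φ = 0, ψ = 1 ↦ 3
φ = 0, ψ = 2 ↦ 3
φ = 0, ψ = 3 ↦ 3
φ = 1, ψ = 0 ↦ 3
φ = 1, ψ = 1 ↦ 3
φ = 1, ψ = 2 ↦ 3
φ = 1, ψ = 3 ↦ 3
φ = 2, ψ = 0 ↦ 3
φ = 2, ψ = 1 ↦ 3
φ = 2, ψ = 2 ↦ 3
φ = 2, ψ = 3 ↦ 3
φ = 3, ψ = 0 ↦ 3
φ = 3, ψ = 1 ↦ 3
φ = 3, ψ = 2 ↦ 3
φ = 3, ψ = 3 ↦ 3
Every assignment gives a value ≥ 3.

Yes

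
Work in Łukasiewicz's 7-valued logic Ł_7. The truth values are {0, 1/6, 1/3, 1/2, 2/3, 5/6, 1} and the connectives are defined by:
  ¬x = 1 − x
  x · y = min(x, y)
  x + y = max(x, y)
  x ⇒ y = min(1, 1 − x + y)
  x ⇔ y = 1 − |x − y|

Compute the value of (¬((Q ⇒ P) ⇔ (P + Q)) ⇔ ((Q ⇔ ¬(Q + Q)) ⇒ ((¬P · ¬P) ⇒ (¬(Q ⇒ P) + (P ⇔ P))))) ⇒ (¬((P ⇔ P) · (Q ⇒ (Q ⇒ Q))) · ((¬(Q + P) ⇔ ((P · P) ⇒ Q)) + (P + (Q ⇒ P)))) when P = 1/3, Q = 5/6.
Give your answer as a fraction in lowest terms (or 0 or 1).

Q ⇒ P = 5/6 ⇒ 1/3 = 1/2
P + Q = 1/3 + 5/6 = 5/6
(Q ⇒ P) ⇔ (P + Q) = 1/2 ⇔ 5/6 = 2/3
¬((Q ⇒ P) ⇔ (P + Q)) = ¬2/3 = 1/3
Q + Q = 5/6 + 5/6 = 5/6
¬(Q + Q) = ¬5/6 = 1/6
Q ⇔ ¬(Q + Q) = 5/6 ⇔ 1/6 = 1/3
¬P = ¬1/3 = 2/3
¬P = ¬1/3 = 2/3
¬P · ¬P = 2/3 · 2/3 = 2/3
Q ⇒ P = 5/6 ⇒ 1/3 = 1/2
¬(Q ⇒ P) = ¬1/2 = 1/2
P ⇔ P = 1/3 ⇔ 1/3 = 1
¬(Q ⇒ P) + (P ⇔ P) = 1/2 + 1 = 1
(¬P · ¬P) ⇒ (¬(Q ⇒ P) + (P ⇔ P)) = 2/3 ⇒ 1 = 1
(Q ⇔ ¬(Q + Q)) ⇒ ((¬P · ¬P) ⇒ (¬(Q ⇒ P) + (P ⇔ P))) = 1/3 ⇒ 1 = 1
¬((Q ⇒ P) ⇔ (P + Q)) ⇔ ((Q ⇔ ¬(Q + Q)) ⇒ ((¬P · ¬P) ⇒ (¬(Q ⇒ P) + (P ⇔ P)))) = 1/3 ⇔ 1 = 1/3
P ⇔ P = 1/3 ⇔ 1/3 = 1
Q ⇒ Q = 5/6 ⇒ 5/6 = 1
Q ⇒ (Q ⇒ Q) = 5/6 ⇒ 1 = 1
(P ⇔ P) · (Q ⇒ (Q ⇒ Q)) = 1 · 1 = 1
¬((P ⇔ P) · (Q ⇒ (Q ⇒ Q))) = ¬1 = 0
Q + P = 5/6 + 1/3 = 5/6
¬(Q + P) = ¬5/6 = 1/6
P · P = 1/3 · 1/3 = 1/3
(P · P) ⇒ Q = 1/3 ⇒ 5/6 = 1
¬(Q + P) ⇔ ((P · P) ⇒ Q) = 1/6 ⇔ 1 = 1/6
Q ⇒ P = 5/6 ⇒ 1/3 = 1/2
P + (Q ⇒ P) = 1/3 + 1/2 = 1/2
(¬(Q + P) ⇔ ((P · P) ⇒ Q)) + (P + (Q ⇒ P)) = 1/6 + 1/2 = 1/2
¬((P ⇔ P) · (Q ⇒ (Q ⇒ Q))) · ((¬(Q + P) ⇔ ((P · P) ⇒ Q)) + (P + (Q ⇒ P))) = 0 · 1/2 = 0
(¬((Q ⇒ P) ⇔ (P + Q)) ⇔ ((Q ⇔ ¬(Q + Q)) ⇒ ((¬P · ¬P) ⇒ (¬(Q ⇒ P) + (P ⇔ P))))) ⇒ (¬((P ⇔ P) · (Q ⇒ (Q ⇒ Q))) · ((¬(Q + P) ⇔ ((P · P) ⇒ Q)) + (P + (Q ⇒ P)))) = 1/3 ⇒ 0 = 2/3

2/3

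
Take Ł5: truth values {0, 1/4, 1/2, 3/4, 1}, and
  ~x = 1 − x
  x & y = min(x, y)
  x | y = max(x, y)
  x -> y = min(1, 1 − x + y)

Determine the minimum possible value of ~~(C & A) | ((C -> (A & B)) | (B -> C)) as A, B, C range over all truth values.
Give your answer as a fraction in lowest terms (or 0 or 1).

Take A = 0, B = 1, C = 1/2:
C & A = 1/2 & 0 = 0
~(C & A) = ~0 = 1
~~(C & A) = ~1 = 0
A & B = 0 & 1 = 0
C -> (A & B) = 1/2 -> 0 = 1/2
B -> C = 1 -> 1/2 = 1/2
(C -> (A & B)) | (B -> C) = 1/2 | 1/2 = 1/2
~~(C & A) | ((C -> (A & B)) | (B -> C)) = 0 | 1/2 = 1/2
No assignment yields a value below 1/2, so this is the minimum.

1/2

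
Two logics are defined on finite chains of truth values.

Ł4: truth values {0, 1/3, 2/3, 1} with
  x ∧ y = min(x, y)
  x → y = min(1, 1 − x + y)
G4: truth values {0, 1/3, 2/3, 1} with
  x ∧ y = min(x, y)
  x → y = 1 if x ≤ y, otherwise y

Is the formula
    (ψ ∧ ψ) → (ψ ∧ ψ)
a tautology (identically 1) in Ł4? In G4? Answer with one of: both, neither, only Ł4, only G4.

In Ł4: every assignment gives 1 — tautology.
In G4: every assignment gives 1 — tautology.

both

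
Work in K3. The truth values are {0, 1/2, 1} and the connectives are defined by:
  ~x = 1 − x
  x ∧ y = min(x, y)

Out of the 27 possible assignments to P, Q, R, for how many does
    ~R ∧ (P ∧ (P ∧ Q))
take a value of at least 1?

value 1: 1 assignment (counts)
value 1/2: 7 assignments
value 0: 19 assignments
So 1 of the 27 assignments meets the threshold.

1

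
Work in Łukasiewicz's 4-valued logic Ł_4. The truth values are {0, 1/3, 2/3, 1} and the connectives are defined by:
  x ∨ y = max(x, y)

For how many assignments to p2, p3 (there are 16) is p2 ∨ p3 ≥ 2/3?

12

p2 = 0, p3 = 0 ↦ 0  <
p2 = 0, p3 = 1/3 ↦ 1/3  <
p2 = 0, p3 = 2/3 ↦ 2/3  ≥
p2 = 0, p3 = 1 ↦ 1  ≥
p2 = 1/3, p3 = 0 ↦ 1/3  <
p2 = 1/3, p3 = 1/3 ↦ 1/3  <
p2 = 1/3, p3 = 2/3 ↦ 2/3  ≥
p2 = 1/3, p3 = 1 ↦ 1  ≥
p2 = 2/3, p3 = 0 ↦ 2/3  ≥
p2 = 2/3, p3 = 1/3 ↦ 2/3  ≥
p2 = 2/3, p3 = 2/3 ↦ 2/3  ≥
p2 = 2/3, p3 = 1 ↦ 1  ≥
p2 = 1, p3 = 0 ↦ 1  ≥
p2 = 1, p3 = 1/3 ↦ 1  ≥
p2 = 1, p3 = 2/3 ↦ 1  ≥
p2 = 1, p3 = 1 ↦ 1  ≥
So 12 of the 16 assignments meet the threshold.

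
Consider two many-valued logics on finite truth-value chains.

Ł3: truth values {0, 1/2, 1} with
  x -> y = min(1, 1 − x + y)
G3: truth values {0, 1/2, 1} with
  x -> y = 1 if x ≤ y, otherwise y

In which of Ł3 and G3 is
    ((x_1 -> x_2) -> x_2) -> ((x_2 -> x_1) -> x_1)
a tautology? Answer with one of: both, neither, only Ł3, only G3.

only Ł3

In Ł3: every assignment gives 1 — tautology.
In G3: at x_1 = 1/2, x_2 = 0 the value is 1/2 — not a tautology.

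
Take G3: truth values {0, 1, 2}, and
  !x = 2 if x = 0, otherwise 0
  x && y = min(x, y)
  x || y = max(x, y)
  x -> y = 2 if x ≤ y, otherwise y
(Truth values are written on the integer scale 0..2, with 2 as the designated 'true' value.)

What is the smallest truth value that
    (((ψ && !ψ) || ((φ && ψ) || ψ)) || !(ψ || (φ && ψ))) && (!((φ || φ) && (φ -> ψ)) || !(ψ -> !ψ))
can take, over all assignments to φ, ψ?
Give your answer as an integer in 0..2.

1

Take φ = 0, ψ = 1:
!ψ = !1 = 0
ψ && !ψ = 1 && 0 = 0
φ && ψ = 0 && 1 = 0
(φ && ψ) || ψ = 0 || 1 = 1
(ψ && !ψ) || ((φ && ψ) || ψ) = 0 || 1 = 1
φ && ψ = 0 && 1 = 0
ψ || (φ && ψ) = 1 || 0 = 1
!(ψ || (φ && ψ)) = !1 = 0
((ψ && !ψ) || ((φ && ψ) || ψ)) || !(ψ || (φ && ψ)) = 1 || 0 = 1
φ || φ = 0 || 0 = 0
φ -> ψ = 0 -> 1 = 2
(φ || φ) && (φ -> ψ) = 0 && 2 = 0
!((φ || φ) && (φ -> ψ)) = !0 = 2
!ψ = !1 = 0
ψ -> !ψ = 1 -> 0 = 0
!(ψ -> !ψ) = !0 = 2
!((φ || φ) && (φ -> ψ)) || !(ψ -> !ψ) = 2 || 2 = 2
(((ψ && !ψ) || ((φ && ψ) || ψ)) || !(ψ || (φ && ψ))) && (!((φ || φ) && (φ -> ψ)) || !(ψ -> !ψ)) = 1 && 2 = 1
No assignment yields a value below 1, so this is the minimum.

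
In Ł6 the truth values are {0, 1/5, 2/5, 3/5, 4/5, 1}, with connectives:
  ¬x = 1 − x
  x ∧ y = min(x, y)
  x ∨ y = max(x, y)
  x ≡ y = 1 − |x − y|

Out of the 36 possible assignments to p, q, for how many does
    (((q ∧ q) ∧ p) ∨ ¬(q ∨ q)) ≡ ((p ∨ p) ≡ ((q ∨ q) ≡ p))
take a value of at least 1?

5

value 1: 5 assignments (counts)
value 4/5: 16 assignments
value 3/5: 3 assignments
value 2/5: 8 assignments
value 1/5: 1 assignment
value 0: 3 assignments
So 5 of the 36 assignments meet the threshold.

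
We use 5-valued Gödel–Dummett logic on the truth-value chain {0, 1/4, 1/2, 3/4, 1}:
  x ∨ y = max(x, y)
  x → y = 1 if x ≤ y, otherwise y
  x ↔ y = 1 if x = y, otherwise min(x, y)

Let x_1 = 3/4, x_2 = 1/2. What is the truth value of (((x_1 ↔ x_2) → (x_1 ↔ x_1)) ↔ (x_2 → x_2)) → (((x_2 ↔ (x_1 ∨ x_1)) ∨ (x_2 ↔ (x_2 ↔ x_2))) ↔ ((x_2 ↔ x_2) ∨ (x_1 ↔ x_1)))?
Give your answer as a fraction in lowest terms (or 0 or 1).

1/2

x_1 ↔ x_2 = 3/4 ↔ 1/2 = 1/2
x_1 ↔ x_1 = 3/4 ↔ 3/4 = 1
(x_1 ↔ x_2) → (x_1 ↔ x_1) = 1/2 → 1 = 1
x_2 → x_2 = 1/2 → 1/2 = 1
((x_1 ↔ x_2) → (x_1 ↔ x_1)) ↔ (x_2 → x_2) = 1 ↔ 1 = 1
x_1 ∨ x_1 = 3/4 ∨ 3/4 = 3/4
x_2 ↔ (x_1 ∨ x_1) = 1/2 ↔ 3/4 = 1/2
x_2 ↔ x_2 = 1/2 ↔ 1/2 = 1
x_2 ↔ (x_2 ↔ x_2) = 1/2 ↔ 1 = 1/2
(x_2 ↔ (x_1 ∨ x_1)) ∨ (x_2 ↔ (x_2 ↔ x_2)) = 1/2 ∨ 1/2 = 1/2
x_2 ↔ x_2 = 1/2 ↔ 1/2 = 1
x_1 ↔ x_1 = 3/4 ↔ 3/4 = 1
(x_2 ↔ x_2) ∨ (x_1 ↔ x_1) = 1 ∨ 1 = 1
((x_2 ↔ (x_1 ∨ x_1)) ∨ (x_2 ↔ (x_2 ↔ x_2))) ↔ ((x_2 ↔ x_2) ∨ (x_1 ↔ x_1)) = 1/2 ↔ 1 = 1/2
(((x_1 ↔ x_2) → (x_1 ↔ x_1)) ↔ (x_2 → x_2)) → (((x_2 ↔ (x_1 ∨ x_1)) ∨ (x_2 ↔ (x_2 ↔ x_2))) ↔ ((x_2 ↔ x_2) ∨ (x_1 ↔ x_1))) = 1 → 1/2 = 1/2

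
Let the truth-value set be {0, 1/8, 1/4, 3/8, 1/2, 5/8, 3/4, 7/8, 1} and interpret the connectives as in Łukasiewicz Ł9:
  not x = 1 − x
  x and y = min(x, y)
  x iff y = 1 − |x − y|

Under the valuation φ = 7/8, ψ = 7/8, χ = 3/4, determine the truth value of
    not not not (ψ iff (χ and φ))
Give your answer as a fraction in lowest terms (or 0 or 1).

1/8

χ and φ = 3/4 and 7/8 = 3/4
ψ iff (χ and φ) = 7/8 iff 3/4 = 7/8
not (ψ iff (χ and φ)) = not 7/8 = 1/8
not not (ψ iff (χ and φ)) = not 1/8 = 7/8
not not not (ψ iff (χ and φ)) = not 7/8 = 1/8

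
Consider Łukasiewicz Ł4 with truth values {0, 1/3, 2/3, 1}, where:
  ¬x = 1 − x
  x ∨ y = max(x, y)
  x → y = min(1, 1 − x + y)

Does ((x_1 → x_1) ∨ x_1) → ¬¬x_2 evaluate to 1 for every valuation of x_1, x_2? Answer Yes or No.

Counterexample: take x_1 = 0, x_2 = 0.
x_1 → x_1 = 0 → 0 = 1
(x_1 → x_1) ∨ x_1 = 1 ∨ 0 = 1
¬x_2 = ¬0 = 1
¬¬x_2 = ¬1 = 0
((x_1 → x_1) ∨ x_1) → ¬¬x_2 = 1 → 0 = 0
This gives 0 ≠ 1.

No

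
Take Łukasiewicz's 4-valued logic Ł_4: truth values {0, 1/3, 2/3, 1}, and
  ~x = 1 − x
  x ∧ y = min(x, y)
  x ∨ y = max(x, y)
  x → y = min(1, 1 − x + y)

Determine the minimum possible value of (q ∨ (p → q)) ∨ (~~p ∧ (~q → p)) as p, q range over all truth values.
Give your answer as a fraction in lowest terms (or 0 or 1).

2/3

Take p = 1/3, q = 0:
p → q = 1/3 → 0 = 2/3
q ∨ (p → q) = 0 ∨ 2/3 = 2/3
~p = ~1/3 = 2/3
~~p = ~2/3 = 1/3
~q = ~0 = 1
~q → p = 1 → 1/3 = 1/3
~~p ∧ (~q → p) = 1/3 ∧ 1/3 = 1/3
(q ∨ (p → q)) ∨ (~~p ∧ (~q → p)) = 2/3 ∨ 1/3 = 2/3
No assignment yields a value below 2/3, so this is the minimum.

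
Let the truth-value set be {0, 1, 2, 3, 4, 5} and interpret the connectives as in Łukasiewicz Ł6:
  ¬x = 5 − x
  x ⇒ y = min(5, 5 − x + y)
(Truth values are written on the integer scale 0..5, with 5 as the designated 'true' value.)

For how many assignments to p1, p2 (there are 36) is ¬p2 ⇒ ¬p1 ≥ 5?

21

value 5: 21 assignments (counts)
value 4: 5 assignments
value 3: 4 assignments
value 2: 3 assignments
value 1: 2 assignments
value 0: 1 assignment
So 21 of the 36 assignments meet the threshold.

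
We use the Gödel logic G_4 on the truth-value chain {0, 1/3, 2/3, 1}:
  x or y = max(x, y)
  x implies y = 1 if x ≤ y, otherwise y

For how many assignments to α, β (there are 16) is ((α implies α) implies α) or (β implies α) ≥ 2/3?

11

α = 0, β = 0 ↦ 1  ≥
α = 0, β = 1/3 ↦ 0  <
α = 0, β = 2/3 ↦ 0  <
α = 0, β = 1 ↦ 0  <
α = 1/3, β = 0 ↦ 1  ≥
α = 1/3, β = 1/3 ↦ 1  ≥
α = 1/3, β = 2/3 ↦ 1/3  <
α = 1/3, β = 1 ↦ 1/3  <
α = 2/3, β = 0 ↦ 1  ≥
α = 2/3, β = 1/3 ↦ 1  ≥
α = 2/3, β = 2/3 ↦ 1  ≥
α = 2/3, β = 1 ↦ 2/3  ≥
α = 1, β = 0 ↦ 1  ≥
α = 1, β = 1/3 ↦ 1  ≥
α = 1, β = 2/3 ↦ 1  ≥
α = 1, β = 1 ↦ 1  ≥
So 11 of the 16 assignments meet the threshold.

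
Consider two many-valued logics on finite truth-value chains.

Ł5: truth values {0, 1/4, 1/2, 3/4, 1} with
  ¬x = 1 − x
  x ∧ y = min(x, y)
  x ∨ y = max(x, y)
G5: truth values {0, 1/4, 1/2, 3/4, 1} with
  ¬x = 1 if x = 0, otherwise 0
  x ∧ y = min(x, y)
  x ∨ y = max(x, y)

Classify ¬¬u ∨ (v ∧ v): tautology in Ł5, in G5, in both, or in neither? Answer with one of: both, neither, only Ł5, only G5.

In Ł5: at u = 0, v = 0 the value is 0 — not a tautology.
In G5: at u = 0, v = 0 the value is 0 — not a tautology.

neither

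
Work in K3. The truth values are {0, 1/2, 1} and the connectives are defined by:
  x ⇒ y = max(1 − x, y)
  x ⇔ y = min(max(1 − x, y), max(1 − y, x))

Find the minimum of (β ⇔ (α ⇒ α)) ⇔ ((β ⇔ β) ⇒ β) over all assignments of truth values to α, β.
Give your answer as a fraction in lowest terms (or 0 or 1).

1/2

Take α = 0, β = 1/2:
α ⇒ α = 0 ⇒ 0 = 1
β ⇔ (α ⇒ α) = 1/2 ⇔ 1 = 1/2
β ⇔ β = 1/2 ⇔ 1/2 = 1/2
(β ⇔ β) ⇒ β = 1/2 ⇒ 1/2 = 1/2
(β ⇔ (α ⇒ α)) ⇔ ((β ⇔ β) ⇒ β) = 1/2 ⇔ 1/2 = 1/2
No assignment yields a value below 1/2, so this is the minimum.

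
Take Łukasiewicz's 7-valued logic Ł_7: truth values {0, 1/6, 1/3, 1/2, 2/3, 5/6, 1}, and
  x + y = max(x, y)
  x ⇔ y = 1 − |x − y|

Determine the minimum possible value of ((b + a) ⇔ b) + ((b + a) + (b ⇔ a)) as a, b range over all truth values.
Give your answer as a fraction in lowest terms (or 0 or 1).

1/2

Take a = 1/2, b = 0:
b + a = 0 + 1/2 = 1/2
(b + a) ⇔ b = 1/2 ⇔ 0 = 1/2
b + a = 0 + 1/2 = 1/2
b ⇔ a = 0 ⇔ 1/2 = 1/2
(b + a) + (b ⇔ a) = 1/2 + 1/2 = 1/2
((b + a) ⇔ b) + ((b + a) + (b ⇔ a)) = 1/2 + 1/2 = 1/2
No assignment yields a value below 1/2, so this is the minimum.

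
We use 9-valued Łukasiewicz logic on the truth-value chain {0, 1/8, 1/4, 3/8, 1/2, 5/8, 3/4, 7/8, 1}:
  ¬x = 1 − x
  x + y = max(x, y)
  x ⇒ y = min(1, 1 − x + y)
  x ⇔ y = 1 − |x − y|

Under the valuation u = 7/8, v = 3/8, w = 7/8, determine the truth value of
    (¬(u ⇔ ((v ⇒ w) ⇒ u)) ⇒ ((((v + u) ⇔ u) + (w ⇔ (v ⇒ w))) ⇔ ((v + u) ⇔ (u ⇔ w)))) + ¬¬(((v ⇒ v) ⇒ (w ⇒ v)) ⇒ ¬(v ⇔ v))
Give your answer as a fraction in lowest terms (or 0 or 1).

v ⇒ w = 3/8 ⇒ 7/8 = 1
(v ⇒ w) ⇒ u = 1 ⇒ 7/8 = 7/8
u ⇔ ((v ⇒ w) ⇒ u) = 7/8 ⇔ 7/8 = 1
¬(u ⇔ ((v ⇒ w) ⇒ u)) = ¬1 = 0
v + u = 3/8 + 7/8 = 7/8
(v + u) ⇔ u = 7/8 ⇔ 7/8 = 1
v ⇒ w = 3/8 ⇒ 7/8 = 1
w ⇔ (v ⇒ w) = 7/8 ⇔ 1 = 7/8
((v + u) ⇔ u) + (w ⇔ (v ⇒ w)) = 1 + 7/8 = 1
v + u = 3/8 + 7/8 = 7/8
u ⇔ w = 7/8 ⇔ 7/8 = 1
(v + u) ⇔ (u ⇔ w) = 7/8 ⇔ 1 = 7/8
(((v + u) ⇔ u) + (w ⇔ (v ⇒ w))) ⇔ ((v + u) ⇔ (u ⇔ w)) = 1 ⇔ 7/8 = 7/8
¬(u ⇔ ((v ⇒ w) ⇒ u)) ⇒ ((((v + u) ⇔ u) + (w ⇔ (v ⇒ w))) ⇔ ((v + u) ⇔ (u ⇔ w))) = 0 ⇒ 7/8 = 1
v ⇒ v = 3/8 ⇒ 3/8 = 1
w ⇒ v = 7/8 ⇒ 3/8 = 1/2
(v ⇒ v) ⇒ (w ⇒ v) = 1 ⇒ 1/2 = 1/2
v ⇔ v = 3/8 ⇔ 3/8 = 1
¬(v ⇔ v) = ¬1 = 0
((v ⇒ v) ⇒ (w ⇒ v)) ⇒ ¬(v ⇔ v) = 1/2 ⇒ 0 = 1/2
¬(((v ⇒ v) ⇒ (w ⇒ v)) ⇒ ¬(v ⇔ v)) = ¬1/2 = 1/2
¬¬(((v ⇒ v) ⇒ (w ⇒ v)) ⇒ ¬(v ⇔ v)) = ¬1/2 = 1/2
(¬(u ⇔ ((v ⇒ w) ⇒ u)) ⇒ ((((v + u) ⇔ u) + (w ⇔ (v ⇒ w))) ⇔ ((v + u) ⇔ (u ⇔ w)))) + ¬¬(((v ⇒ v) ⇒ (w ⇒ v)) ⇒ ¬(v ⇔ v)) = 1 + 1/2 = 1

1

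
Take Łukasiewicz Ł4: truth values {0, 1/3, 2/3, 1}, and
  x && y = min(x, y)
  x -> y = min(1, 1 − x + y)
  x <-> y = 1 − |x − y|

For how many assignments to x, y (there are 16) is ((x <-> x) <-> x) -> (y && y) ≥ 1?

x = 0, y = 0 ↦ 1  ≥
x = 0, y = 1/3 ↦ 1  ≥
x = 0, y = 2/3 ↦ 1  ≥
x = 0, y = 1 ↦ 1  ≥
x = 1/3, y = 0 ↦ 2/3  <
x = 1/3, y = 1/3 ↦ 1  ≥
x = 1/3, y = 2/3 ↦ 1  ≥
x = 1/3, y = 1 ↦ 1  ≥
x = 2/3, y = 0 ↦ 1/3  <
x = 2/3, y = 1/3 ↦ 2/3  <
x = 2/3, y = 2/3 ↦ 1  ≥
x = 2/3, y = 1 ↦ 1  ≥
x = 1, y = 0 ↦ 0  <
x = 1, y = 1/3 ↦ 1/3  <
x = 1, y = 2/3 ↦ 2/3  <
x = 1, y = 1 ↦ 1  ≥
So 10 of the 16 assignments meet the threshold.

10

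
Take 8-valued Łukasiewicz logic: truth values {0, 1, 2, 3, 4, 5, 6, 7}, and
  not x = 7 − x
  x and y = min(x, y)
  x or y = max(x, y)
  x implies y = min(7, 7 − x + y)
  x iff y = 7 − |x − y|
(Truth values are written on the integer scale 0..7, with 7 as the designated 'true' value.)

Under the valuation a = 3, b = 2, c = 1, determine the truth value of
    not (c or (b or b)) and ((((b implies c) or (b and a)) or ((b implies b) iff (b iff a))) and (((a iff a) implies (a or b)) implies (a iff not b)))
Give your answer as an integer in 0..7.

b or b = 2 or 2 = 2
c or (b or b) = 1 or 2 = 2
not (c or (b or b)) = not 2 = 5
b implies c = 2 implies 1 = 6
b and a = 2 and 3 = 2
(b implies c) or (b and a) = 6 or 2 = 6
b implies b = 2 implies 2 = 7
b iff a = 2 iff 3 = 6
(b implies b) iff (b iff a) = 7 iff 6 = 6
((b implies c) or (b and a)) or ((b implies b) iff (b iff a)) = 6 or 6 = 6
a iff a = 3 iff 3 = 7
a or b = 3 or 2 = 3
(a iff a) implies (a or b) = 7 implies 3 = 3
not b = not 2 = 5
a iff not b = 3 iff 5 = 5
((a iff a) implies (a or b)) implies (a iff not b) = 3 implies 5 = 7
(((b implies c) or (b and a)) or ((b implies b) iff (b iff a))) and (((a iff a) implies (a or b)) implies (a iff not b)) = 6 and 7 = 6
not (c or (b or b)) and ((((b implies c) or (b and a)) or ((b implies b) iff (b iff a))) and (((a iff a) implies (a or b)) implies (a iff not b))) = 5 and 6 = 5

5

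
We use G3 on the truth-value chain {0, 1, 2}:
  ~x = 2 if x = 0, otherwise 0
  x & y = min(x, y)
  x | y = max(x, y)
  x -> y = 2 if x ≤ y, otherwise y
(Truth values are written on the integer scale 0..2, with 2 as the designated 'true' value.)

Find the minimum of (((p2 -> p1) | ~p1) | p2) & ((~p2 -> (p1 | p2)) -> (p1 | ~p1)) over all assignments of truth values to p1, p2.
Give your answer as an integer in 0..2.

1

Take p1 = 1, p2 = 1:
p2 -> p1 = 1 -> 1 = 2
~p1 = ~1 = 0
(p2 -> p1) | ~p1 = 2 | 0 = 2
((p2 -> p1) | ~p1) | p2 = 2 | 1 = 2
~p2 = ~1 = 0
p1 | p2 = 1 | 1 = 1
~p2 -> (p1 | p2) = 0 -> 1 = 2
~p1 = ~1 = 0
p1 | ~p1 = 1 | 0 = 1
(~p2 -> (p1 | p2)) -> (p1 | ~p1) = 2 -> 1 = 1
(((p2 -> p1) | ~p1) | p2) & ((~p2 -> (p1 | p2)) -> (p1 | ~p1)) = 2 & 1 = 1
No assignment yields a value below 1, so this is the minimum.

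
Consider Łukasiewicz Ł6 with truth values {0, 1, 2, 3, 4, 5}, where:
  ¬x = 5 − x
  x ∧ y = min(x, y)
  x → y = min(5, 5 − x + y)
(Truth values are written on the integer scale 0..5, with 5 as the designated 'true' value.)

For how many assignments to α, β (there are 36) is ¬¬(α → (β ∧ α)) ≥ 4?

26

value 5: 21 assignments (counts)
value 4: 5 assignments (counts)
value 3: 4 assignments
value 2: 3 assignments
value 1: 2 assignments
value 0: 1 assignment
So 26 of the 36 assignments meet the threshold.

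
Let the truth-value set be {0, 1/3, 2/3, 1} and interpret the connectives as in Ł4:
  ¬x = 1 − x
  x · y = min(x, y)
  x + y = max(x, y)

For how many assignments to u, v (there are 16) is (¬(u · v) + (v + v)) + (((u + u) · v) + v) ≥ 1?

u = 0, v = 0 ↦ 1  ≥
u = 0, v = 1/3 ↦ 1  ≥
u = 0, v = 2/3 ↦ 1  ≥
u = 0, v = 1 ↦ 1  ≥
u = 1/3, v = 0 ↦ 1  ≥
u = 1/3, v = 1/3 ↦ 2/3  <
u = 1/3, v = 2/3 ↦ 2/3  <
u = 1/3, v = 1 ↦ 1  ≥
u = 2/3, v = 0 ↦ 1  ≥
u = 2/3, v = 1/3 ↦ 2/3  <
u = 2/3, v = 2/3 ↦ 2/3  <
u = 2/3, v = 1 ↦ 1  ≥
u = 1, v = 0 ↦ 1  ≥
u = 1, v = 1/3 ↦ 2/3  <
u = 1, v = 2/3 ↦ 2/3  <
u = 1, v = 1 ↦ 1  ≥
So 10 of the 16 assignments meet the threshold.

10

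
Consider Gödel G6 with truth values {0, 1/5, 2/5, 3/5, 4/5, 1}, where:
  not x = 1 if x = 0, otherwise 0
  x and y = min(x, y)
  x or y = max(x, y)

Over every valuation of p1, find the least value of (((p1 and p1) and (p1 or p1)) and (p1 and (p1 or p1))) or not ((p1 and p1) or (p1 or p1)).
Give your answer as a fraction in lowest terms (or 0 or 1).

Take p1 = 1/5:
p1 and p1 = 1/5 and 1/5 = 1/5
p1 or p1 = 1/5 or 1/5 = 1/5
(p1 and p1) and (p1 or p1) = 1/5 and 1/5 = 1/5
p1 or p1 = 1/5 or 1/5 = 1/5
p1 and (p1 or p1) = 1/5 and 1/5 = 1/5
((p1 and p1) and (p1 or p1)) and (p1 and (p1 or p1)) = 1/5 and 1/5 = 1/5
p1 and p1 = 1/5 and 1/5 = 1/5
p1 or p1 = 1/5 or 1/5 = 1/5
(p1 and p1) or (p1 or p1) = 1/5 or 1/5 = 1/5
not ((p1 and p1) or (p1 or p1)) = not 1/5 = 0
(((p1 and p1) and (p1 or p1)) and (p1 and (p1 or p1))) or not ((p1 and p1) or (p1 or p1)) = 1/5 or 0 = 1/5
No assignment yields a value below 1/5, so this is the minimum.

1/5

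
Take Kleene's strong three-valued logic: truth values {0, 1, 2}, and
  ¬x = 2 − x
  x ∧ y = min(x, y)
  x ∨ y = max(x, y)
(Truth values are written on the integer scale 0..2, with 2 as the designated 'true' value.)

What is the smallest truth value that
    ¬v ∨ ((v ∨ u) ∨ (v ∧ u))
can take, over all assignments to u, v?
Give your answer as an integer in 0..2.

1

Take u = 0, v = 1:
¬v = ¬1 = 1
v ∨ u = 1 ∨ 0 = 1
v ∧ u = 1 ∧ 0 = 0
(v ∨ u) ∨ (v ∧ u) = 1 ∨ 0 = 1
¬v ∨ ((v ∨ u) ∨ (v ∧ u)) = 1 ∨ 1 = 1
No assignment yields a value below 1, so this is the minimum.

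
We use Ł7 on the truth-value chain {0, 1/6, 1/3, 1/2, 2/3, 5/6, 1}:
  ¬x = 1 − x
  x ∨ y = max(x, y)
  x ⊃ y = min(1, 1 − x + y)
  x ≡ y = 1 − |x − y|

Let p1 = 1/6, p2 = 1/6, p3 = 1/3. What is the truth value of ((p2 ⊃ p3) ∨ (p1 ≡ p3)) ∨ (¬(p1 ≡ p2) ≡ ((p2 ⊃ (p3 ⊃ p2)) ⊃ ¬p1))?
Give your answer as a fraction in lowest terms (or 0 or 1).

1

p2 ⊃ p3 = 1/6 ⊃ 1/3 = 1
p1 ≡ p3 = 1/6 ≡ 1/3 = 5/6
(p2 ⊃ p3) ∨ (p1 ≡ p3) = 1 ∨ 5/6 = 1
p1 ≡ p2 = 1/6 ≡ 1/6 = 1
¬(p1 ≡ p2) = ¬1 = 0
p3 ⊃ p2 = 1/3 ⊃ 1/6 = 5/6
p2 ⊃ (p3 ⊃ p2) = 1/6 ⊃ 5/6 = 1
¬p1 = ¬1/6 = 5/6
(p2 ⊃ (p3 ⊃ p2)) ⊃ ¬p1 = 1 ⊃ 5/6 = 5/6
¬(p1 ≡ p2) ≡ ((p2 ⊃ (p3 ⊃ p2)) ⊃ ¬p1) = 0 ≡ 5/6 = 1/6
((p2 ⊃ p3) ∨ (p1 ≡ p3)) ∨ (¬(p1 ≡ p2) ≡ ((p2 ⊃ (p3 ⊃ p2)) ⊃ ¬p1)) = 1 ∨ 1/6 = 1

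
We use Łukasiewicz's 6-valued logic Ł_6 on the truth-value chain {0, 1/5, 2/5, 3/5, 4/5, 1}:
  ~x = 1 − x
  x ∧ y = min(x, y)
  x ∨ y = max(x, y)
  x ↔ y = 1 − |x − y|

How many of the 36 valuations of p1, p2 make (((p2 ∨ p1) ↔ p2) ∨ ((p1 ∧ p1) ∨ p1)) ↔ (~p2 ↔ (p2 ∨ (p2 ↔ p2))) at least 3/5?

value 1: 4 assignments (counts)
value 4/5: 8 assignments (counts)
value 3/5: 7 assignments (counts)
value 2/5: 5 assignments
value 1/5: 6 assignments
value 0: 6 assignments
So 19 of the 36 assignments meet the threshold.

19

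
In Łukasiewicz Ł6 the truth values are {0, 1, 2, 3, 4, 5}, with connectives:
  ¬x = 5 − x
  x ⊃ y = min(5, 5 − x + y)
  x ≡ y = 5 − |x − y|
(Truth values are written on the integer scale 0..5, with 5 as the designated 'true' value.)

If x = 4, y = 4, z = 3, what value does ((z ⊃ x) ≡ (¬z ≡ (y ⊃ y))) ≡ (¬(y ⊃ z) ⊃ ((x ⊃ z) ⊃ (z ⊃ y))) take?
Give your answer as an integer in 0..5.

z ⊃ x = 3 ⊃ 4 = 5
¬z = ¬3 = 2
y ⊃ y = 4 ⊃ 4 = 5
¬z ≡ (y ⊃ y) = 2 ≡ 5 = 2
(z ⊃ x) ≡ (¬z ≡ (y ⊃ y)) = 5 ≡ 2 = 2
y ⊃ z = 4 ⊃ 3 = 4
¬(y ⊃ z) = ¬4 = 1
x ⊃ z = 4 ⊃ 3 = 4
z ⊃ y = 3 ⊃ 4 = 5
(x ⊃ z) ⊃ (z ⊃ y) = 4 ⊃ 5 = 5
¬(y ⊃ z) ⊃ ((x ⊃ z) ⊃ (z ⊃ y)) = 1 ⊃ 5 = 5
((z ⊃ x) ≡ (¬z ≡ (y ⊃ y))) ≡ (¬(y ⊃ z) ⊃ ((x ⊃ z) ⊃ (z ⊃ y))) = 2 ≡ 5 = 2

2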